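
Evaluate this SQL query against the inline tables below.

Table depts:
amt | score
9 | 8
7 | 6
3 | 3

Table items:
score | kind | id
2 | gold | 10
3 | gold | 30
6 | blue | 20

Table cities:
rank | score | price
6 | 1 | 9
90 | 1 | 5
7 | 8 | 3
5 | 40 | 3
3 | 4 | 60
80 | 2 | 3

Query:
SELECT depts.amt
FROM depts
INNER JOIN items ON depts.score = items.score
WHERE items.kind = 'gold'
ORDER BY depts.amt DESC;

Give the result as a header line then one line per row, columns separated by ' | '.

== RESULT ==
depts.amt
3

Derivation:
After JOIN items (2 rows):
depts.amt | depts.score | items.score | items.kind | items.id
7 | 6 | 6 | blue | 20
3 | 3 | 3 | gold | 30
After WHERE (1 rows):
depts.amt | depts.score | items.score | items.kind | items.id
3 | 3 | 3 | gold | 30
After SELECT (1 rows):
depts.amt
3
After ORDER BY (1 rows):
depts.amt
3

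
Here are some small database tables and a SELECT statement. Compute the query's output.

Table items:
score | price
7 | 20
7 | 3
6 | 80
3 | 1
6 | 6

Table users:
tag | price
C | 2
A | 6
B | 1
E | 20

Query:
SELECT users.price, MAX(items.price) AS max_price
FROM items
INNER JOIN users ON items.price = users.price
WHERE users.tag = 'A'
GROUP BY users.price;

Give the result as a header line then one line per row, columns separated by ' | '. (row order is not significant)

== RESULT ==
users.price | max_price
6 | 6

Derivation:
After JOIN users (3 rows):
items.score | items.price | users.tag | users.price
7 | 20 | E | 20
3 | 1 | B | 1
6 | 6 | A | 6
After WHERE (1 rows):
items.score | items.price | users.tag | users.price
6 | 6 | A | 6
After GROUP BY (1 rows):
users.price | max_price
6 | 6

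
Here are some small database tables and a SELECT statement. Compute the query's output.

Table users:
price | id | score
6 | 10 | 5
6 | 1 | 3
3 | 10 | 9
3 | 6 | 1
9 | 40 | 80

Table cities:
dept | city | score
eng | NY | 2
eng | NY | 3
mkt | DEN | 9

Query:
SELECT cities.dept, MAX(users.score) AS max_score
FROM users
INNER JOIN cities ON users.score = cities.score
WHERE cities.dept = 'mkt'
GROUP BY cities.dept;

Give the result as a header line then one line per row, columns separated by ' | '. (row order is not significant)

After JOIN cities (2 rows):
users.price | users.id | users.score | cities.dept | cities.city | cities.score
6 | 1 | 3 | eng | NY | 3
3 | 10 | 9 | mkt | DEN | 9
After WHERE (1 rows):
users.price | users.id | users.score | cities.dept | cities.city | cities.score
3 | 10 | 9 | mkt | DEN | 9
After GROUP BY (1 rows):
cities.dept | max_score
mkt | 9

== RESULT ==
cities.dept | max_score
mkt | 9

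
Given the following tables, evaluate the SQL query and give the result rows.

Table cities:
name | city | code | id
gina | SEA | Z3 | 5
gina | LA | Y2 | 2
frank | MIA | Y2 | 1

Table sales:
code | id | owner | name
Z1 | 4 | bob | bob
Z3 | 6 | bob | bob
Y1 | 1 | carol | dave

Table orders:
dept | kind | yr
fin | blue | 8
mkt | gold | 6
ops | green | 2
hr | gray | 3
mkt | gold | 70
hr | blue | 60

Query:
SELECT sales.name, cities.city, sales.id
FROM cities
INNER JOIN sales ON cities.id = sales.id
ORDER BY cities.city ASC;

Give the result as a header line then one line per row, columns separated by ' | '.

After JOIN sales (1 rows):
cities.name | cities.city | cities.code | cities.id | sales.code | sales.id | sales.owner | sales.name
frank | MIA | Y2 | 1 | Y1 | 1 | carol | dave
After SELECT (1 rows):
sales.name | cities.city | sales.id
dave | MIA | 1
After ORDER BY (1 rows):
sales.name | cities.city | sales.id
dave | MIA | 1

== RESULT ==
sales.name | cities.city | sales.id
dave | MIA | 1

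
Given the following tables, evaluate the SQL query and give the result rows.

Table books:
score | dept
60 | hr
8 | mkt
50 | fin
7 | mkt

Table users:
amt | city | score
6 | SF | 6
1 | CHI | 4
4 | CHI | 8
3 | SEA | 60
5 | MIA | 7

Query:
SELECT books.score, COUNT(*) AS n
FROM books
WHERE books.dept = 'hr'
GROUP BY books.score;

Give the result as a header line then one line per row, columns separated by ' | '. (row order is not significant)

After WHERE (1 rows):
books.score | books.dept
60 | hr
After GROUP BY (1 rows):
books.score | n
60 | 1

== RESULT ==
books.score | n
60 | 1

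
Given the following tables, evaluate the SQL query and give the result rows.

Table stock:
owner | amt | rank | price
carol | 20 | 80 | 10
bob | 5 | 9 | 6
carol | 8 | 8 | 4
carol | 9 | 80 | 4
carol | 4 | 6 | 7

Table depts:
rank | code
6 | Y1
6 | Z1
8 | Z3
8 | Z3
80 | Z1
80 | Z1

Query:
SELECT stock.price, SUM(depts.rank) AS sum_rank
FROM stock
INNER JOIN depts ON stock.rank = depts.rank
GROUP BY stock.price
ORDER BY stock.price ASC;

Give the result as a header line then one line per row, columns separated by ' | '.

After JOIN depts (8 rows):
stock.owner | stock.amt | stock.rank | stock.price | depts.rank | depts.code
carol | 20 | 80 | 10 | 80 | Z1
carol | 20 | 80 | 10 | 80 | Z1
carol | 8 | 8 | 4 | 8 | Z3
carol | 8 | 8 | 4 | 8 | Z3
carol | 9 | 80 | 4 | 80 | Z1
carol | 9 | 80 | 4 | 80 | Z1
carol | 4 | 6 | 7 | 6 | Y1
carol | 4 | 6 | 7 | 6 | Z1
After GROUP BY (3 rows):
stock.price | sum_rank
10 | 160
4 | 176
7 | 12
After ORDER BY (3 rows):
stock.price | sum_rank
4 | 176
7 | 12
10 | 160

== RESULT ==
stock.price | sum_rank
4 | 176
7 | 12
10 | 160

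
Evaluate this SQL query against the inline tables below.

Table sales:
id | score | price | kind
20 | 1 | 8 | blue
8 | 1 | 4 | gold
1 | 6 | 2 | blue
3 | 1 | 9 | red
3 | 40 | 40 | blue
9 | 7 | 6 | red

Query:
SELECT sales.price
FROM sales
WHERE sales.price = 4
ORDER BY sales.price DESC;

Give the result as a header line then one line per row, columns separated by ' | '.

== RESULT ==
sales.price
4

Derivation:
After WHERE (1 rows):
sales.id | sales.score | sales.price | sales.kind
8 | 1 | 4 | gold
After SELECT (1 rows):
sales.price
4
After ORDER BY (1 rows):
sales.price
4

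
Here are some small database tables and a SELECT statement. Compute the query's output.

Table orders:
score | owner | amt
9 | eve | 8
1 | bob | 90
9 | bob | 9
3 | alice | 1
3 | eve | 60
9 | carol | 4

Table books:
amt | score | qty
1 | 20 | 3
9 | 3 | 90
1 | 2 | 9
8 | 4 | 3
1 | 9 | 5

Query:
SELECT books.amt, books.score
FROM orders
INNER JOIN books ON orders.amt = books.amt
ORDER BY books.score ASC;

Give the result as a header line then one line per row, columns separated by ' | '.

After JOIN books (5 rows):
orders.score | orders.owner | orders.amt | books.amt | books.score | books.qty
9 | eve | 8 | 8 | 4 | 3
9 | bob | 9 | 9 | 3 | 90
3 | alice | 1 | 1 | 20 | 3
3 | alice | 1 | 1 | 2 | 9
3 | alice | 1 | 1 | 9 | 5
After SELECT (5 rows):
books.amt | books.score
8 | 4
9 | 3
1 | 20
1 | 2
1 | 9
After ORDER BY (5 rows):
books.amt | books.score
1 | 2
9 | 3
8 | 4
1 | 9
1 | 20

== RESULT ==
books.amt | books.score
1 | 2
9 | 3
8 | 4
1 | 9
1 | 20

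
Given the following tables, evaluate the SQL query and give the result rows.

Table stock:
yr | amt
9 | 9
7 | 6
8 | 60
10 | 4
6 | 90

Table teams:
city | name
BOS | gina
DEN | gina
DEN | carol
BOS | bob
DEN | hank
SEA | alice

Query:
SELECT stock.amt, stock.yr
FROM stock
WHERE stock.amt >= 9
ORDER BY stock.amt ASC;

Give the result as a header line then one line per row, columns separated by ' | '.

== RESULT ==
stock.amt | stock.yr
9 | 9
60 | 8
90 | 6

Derivation:
After WHERE (3 rows):
stock.yr | stock.amt
9 | 9
8 | 60
6 | 90
After SELECT (3 rows):
stock.amt | stock.yr
9 | 9
60 | 8
90 | 6
After ORDER BY (3 rows):
stock.amt | stock.yr
9 | 9
60 | 8
90 | 6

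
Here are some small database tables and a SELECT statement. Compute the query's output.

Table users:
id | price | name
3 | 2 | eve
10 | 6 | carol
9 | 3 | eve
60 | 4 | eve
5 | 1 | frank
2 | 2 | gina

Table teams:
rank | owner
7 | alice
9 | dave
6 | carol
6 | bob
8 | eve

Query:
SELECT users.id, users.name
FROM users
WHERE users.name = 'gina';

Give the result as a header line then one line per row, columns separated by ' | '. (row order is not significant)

After WHERE (1 rows):
users.id | users.price | users.name
2 | 2 | gina
After SELECT (1 rows):
users.id | users.name
2 | gina

== RESULT ==
users.id | users.name
2 | gina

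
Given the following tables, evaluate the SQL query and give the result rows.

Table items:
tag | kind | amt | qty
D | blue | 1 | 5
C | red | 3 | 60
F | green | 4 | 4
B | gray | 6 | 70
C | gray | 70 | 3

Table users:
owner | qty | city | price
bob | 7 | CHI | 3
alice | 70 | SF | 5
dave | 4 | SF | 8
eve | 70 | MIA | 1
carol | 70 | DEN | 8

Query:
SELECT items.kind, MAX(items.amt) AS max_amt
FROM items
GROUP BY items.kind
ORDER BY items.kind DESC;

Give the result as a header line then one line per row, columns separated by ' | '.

== RESULT ==
items.kind | max_amt
red | 3
green | 4
gray | 70
blue | 1

Derivation:
After GROUP BY (4 rows):
items.kind | max_amt
blue | 1
red | 3
green | 4
gray | 70
After ORDER BY (4 rows):
items.kind | max_amt
red | 3
green | 4
gray | 70
blue | 1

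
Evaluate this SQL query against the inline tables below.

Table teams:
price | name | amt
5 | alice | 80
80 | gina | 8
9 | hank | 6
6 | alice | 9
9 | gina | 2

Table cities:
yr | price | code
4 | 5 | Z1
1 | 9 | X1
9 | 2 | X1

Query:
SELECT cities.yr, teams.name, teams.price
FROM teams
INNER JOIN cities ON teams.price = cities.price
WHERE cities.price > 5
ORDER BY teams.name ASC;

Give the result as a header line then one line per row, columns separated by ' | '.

== RESULT ==
cities.yr | teams.name | teams.price
1 | gina | 9
1 | hank | 9

Derivation:
After JOIN cities (3 rows):
teams.price | teams.name | teams.amt | cities.yr | cities.price | cities.code
5 | alice | 80 | 4 | 5 | Z1
9 | hank | 6 | 1 | 9 | X1
9 | gina | 2 | 1 | 9 | X1
After WHERE (2 rows):
teams.price | teams.name | teams.amt | cities.yr | cities.price | cities.code
9 | hank | 6 | 1 | 9 | X1
9 | gina | 2 | 1 | 9 | X1
After SELECT (2 rows):
cities.yr | teams.name | teams.price
1 | hank | 9
1 | gina | 9
After ORDER BY (2 rows):
cities.yr | teams.name | teams.price
1 | gina | 9
1 | hank | 9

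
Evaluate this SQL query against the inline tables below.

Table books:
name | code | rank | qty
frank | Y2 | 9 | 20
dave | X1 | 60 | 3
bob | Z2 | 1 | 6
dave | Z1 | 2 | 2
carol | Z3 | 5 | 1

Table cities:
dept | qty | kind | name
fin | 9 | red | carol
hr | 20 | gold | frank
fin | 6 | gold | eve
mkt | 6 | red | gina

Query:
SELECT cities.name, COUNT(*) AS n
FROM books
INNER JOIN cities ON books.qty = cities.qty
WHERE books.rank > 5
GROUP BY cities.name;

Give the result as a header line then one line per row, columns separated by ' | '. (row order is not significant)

== RESULT ==
cities.name | n
frank | 1

Derivation:
After JOIN cities (3 rows):
books.name | books.code | books.rank | books.qty | cities.dept | cities.qty | cities.kind | cities.name
frank | Y2 | 9 | 20 | hr | 20 | gold | frank
bob | Z2 | 1 | 6 | fin | 6 | gold | eve
bob | Z2 | 1 | 6 | mkt | 6 | red | gina
After WHERE (1 rows):
books.name | books.code | books.rank | books.qty | cities.dept | cities.qty | cities.kind | cities.name
frank | Y2 | 9 | 20 | hr | 20 | gold | frank
After GROUP BY (1 rows):
cities.name | n
frank | 1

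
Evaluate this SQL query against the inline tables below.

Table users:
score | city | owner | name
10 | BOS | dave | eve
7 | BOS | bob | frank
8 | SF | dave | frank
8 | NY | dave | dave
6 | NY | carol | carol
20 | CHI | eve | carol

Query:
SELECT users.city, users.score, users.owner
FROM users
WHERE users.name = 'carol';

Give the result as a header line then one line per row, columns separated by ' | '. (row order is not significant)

After WHERE (2 rows):
users.score | users.city | users.owner | users.name
6 | NY | carol | carol
20 | CHI | eve | carol
After SELECT (2 rows):
users.city | users.score | users.owner
NY | 6 | carol
CHI | 20 | eve

== RESULT ==
users.city | users.score | users.owner
NY | 6 | carol
CHI | 20 | eve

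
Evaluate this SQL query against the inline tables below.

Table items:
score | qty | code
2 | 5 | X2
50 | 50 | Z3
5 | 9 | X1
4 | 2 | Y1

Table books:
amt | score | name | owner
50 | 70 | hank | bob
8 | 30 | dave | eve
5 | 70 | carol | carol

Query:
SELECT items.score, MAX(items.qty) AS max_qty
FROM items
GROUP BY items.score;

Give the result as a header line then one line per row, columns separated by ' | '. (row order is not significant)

After GROUP BY (4 rows):
items.score | max_qty
2 | 5
50 | 50
5 | 9
4 | 2

== RESULT ==
items.score | max_qty
2 | 5
50 | 50
5 | 9
4 | 2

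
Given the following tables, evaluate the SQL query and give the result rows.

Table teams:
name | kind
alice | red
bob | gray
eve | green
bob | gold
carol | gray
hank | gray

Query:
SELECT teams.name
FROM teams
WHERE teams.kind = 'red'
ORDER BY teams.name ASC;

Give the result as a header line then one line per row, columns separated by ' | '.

After WHERE (1 rows):
teams.name | teams.kind
alice | red
After SELECT (1 rows):
teams.name
alice
After ORDER BY (1 rows):
teams.name
alice

== RESULT ==
teams.name
alice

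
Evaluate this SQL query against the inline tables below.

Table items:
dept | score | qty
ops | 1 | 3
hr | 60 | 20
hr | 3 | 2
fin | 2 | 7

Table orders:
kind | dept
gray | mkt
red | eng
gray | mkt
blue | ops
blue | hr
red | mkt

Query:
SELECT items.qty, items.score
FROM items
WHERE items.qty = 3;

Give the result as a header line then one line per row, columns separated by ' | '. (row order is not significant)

After WHERE (1 rows):
items.dept | items.score | items.qty
ops | 1 | 3
After SELECT (1 rows):
items.qty | items.score
3 | 1

== RESULT ==
items.qty | items.score
3 | 1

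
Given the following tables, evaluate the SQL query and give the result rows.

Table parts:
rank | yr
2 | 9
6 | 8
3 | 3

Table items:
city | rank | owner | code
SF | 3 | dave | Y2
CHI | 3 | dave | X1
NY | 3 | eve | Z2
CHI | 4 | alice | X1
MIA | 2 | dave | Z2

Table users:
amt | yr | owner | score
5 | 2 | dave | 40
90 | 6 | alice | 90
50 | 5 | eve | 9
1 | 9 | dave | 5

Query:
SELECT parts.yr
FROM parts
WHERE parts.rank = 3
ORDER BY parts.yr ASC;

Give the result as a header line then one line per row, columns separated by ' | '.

== RESULT ==
parts.yr
3

Derivation:
After WHERE (1 rows):
parts.rank | parts.yr
3 | 3
After SELECT (1 rows):
parts.yr
3
After ORDER BY (1 rows):
parts.yr
3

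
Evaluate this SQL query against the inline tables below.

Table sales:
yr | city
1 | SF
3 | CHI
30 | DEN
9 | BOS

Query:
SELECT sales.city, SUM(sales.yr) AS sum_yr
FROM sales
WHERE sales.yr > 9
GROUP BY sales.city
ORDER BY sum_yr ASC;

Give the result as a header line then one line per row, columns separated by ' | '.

== RESULT ==
sales.city | sum_yr
DEN | 30

Derivation:
After WHERE (1 rows):
sales.yr | sales.city
30 | DEN
After GROUP BY (1 rows):
sales.city | sum_yr
DEN | 30
After ORDER BY (1 rows):
sales.city | sum_yr
DEN | 30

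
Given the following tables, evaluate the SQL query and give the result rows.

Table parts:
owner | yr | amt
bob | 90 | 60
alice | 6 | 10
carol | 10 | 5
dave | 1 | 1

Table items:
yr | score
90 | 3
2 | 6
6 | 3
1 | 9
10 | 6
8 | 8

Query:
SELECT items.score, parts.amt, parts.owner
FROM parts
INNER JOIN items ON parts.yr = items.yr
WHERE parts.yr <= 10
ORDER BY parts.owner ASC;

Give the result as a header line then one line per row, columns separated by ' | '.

After JOIN items (4 rows):
parts.owner | parts.yr | parts.amt | items.yr | items.score
bob | 90 | 60 | 90 | 3
alice | 6 | 10 | 6 | 3
carol | 10 | 5 | 10 | 6
dave | 1 | 1 | 1 | 9
After WHERE (3 rows):
parts.owner | parts.yr | parts.amt | items.yr | items.score
alice | 6 | 10 | 6 | 3
carol | 10 | 5 | 10 | 6
dave | 1 | 1 | 1 | 9
After SELECT (3 rows):
items.score | parts.amt | parts.owner
3 | 10 | alice
6 | 5 | carol
9 | 1 | dave
After ORDER BY (3 rows):
items.score | parts.amt | parts.owner
3 | 10 | alice
6 | 5 | carol
9 | 1 | dave

== RESULT ==
items.score | parts.amt | parts.owner
3 | 10 | alice
6 | 5 | carol
9 | 1 | dave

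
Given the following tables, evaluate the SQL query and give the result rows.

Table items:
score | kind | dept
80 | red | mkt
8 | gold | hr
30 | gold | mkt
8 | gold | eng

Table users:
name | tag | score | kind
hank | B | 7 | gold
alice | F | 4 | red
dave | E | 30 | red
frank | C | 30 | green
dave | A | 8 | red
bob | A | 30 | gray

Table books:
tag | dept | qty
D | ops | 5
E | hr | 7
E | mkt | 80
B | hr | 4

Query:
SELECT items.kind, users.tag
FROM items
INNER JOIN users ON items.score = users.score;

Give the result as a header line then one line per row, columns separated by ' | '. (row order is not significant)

== RESULT ==
items.kind | users.tag
gold | A
gold | E
gold | C
gold | A
gold | A

Derivation:
After JOIN users (5 rows):
items.score | items.kind | items.dept | users.name | users.tag | users.score | users.kind
8 | gold | hr | dave | A | 8 | red
30 | gold | mkt | dave | E | 30 | red
30 | gold | mkt | frank | C | 30 | green
30 | gold | mkt | bob | A | 30 | gray
8 | gold | eng | dave | A | 8 | red
After SELECT (5 rows):
items.kind | users.tag
gold | A
gold | E
gold | C
gold | A
gold | A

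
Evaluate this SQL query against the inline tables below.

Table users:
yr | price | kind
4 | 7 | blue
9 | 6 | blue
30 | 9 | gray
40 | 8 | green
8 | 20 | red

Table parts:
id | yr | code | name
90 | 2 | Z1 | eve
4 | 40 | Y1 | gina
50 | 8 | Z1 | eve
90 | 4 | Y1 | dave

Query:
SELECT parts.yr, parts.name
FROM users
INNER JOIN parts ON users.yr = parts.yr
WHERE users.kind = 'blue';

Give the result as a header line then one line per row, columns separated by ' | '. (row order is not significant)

== RESULT ==
parts.yr | parts.name
4 | dave

Derivation:
After JOIN parts (3 rows):
users.yr | users.price | users.kind | parts.id | parts.yr | parts.code | parts.name
4 | 7 | blue | 90 | 4 | Y1 | dave
40 | 8 | green | 4 | 40 | Y1 | gina
8 | 20 | red | 50 | 8 | Z1 | eve
After WHERE (1 rows):
users.yr | users.price | users.kind | parts.id | parts.yr | parts.code | parts.name
4 | 7 | blue | 90 | 4 | Y1 | dave
After SELECT (1 rows):
parts.yr | parts.name
4 | dave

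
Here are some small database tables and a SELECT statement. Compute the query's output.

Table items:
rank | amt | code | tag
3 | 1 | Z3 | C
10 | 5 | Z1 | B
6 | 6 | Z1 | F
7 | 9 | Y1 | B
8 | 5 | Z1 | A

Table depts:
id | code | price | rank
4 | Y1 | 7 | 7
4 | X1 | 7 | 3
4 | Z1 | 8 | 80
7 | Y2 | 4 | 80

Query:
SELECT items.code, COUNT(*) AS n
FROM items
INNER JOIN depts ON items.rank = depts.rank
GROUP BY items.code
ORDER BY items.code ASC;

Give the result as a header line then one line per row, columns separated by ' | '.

== RESULT ==
items.code | n
Y1 | 1
Z3 | 1

Derivation:
After JOIN depts (2 rows):
items.rank | items.amt | items.code | items.tag | depts.id | depts.code | depts.price | depts.rank
3 | 1 | Z3 | C | 4 | X1 | 7 | 3
7 | 9 | Y1 | B | 4 | Y1 | 7 | 7
After GROUP BY (2 rows):
items.code | n
Z3 | 1
Y1 | 1
After ORDER BY (2 rows):
items.code | n
Y1 | 1
Z3 | 1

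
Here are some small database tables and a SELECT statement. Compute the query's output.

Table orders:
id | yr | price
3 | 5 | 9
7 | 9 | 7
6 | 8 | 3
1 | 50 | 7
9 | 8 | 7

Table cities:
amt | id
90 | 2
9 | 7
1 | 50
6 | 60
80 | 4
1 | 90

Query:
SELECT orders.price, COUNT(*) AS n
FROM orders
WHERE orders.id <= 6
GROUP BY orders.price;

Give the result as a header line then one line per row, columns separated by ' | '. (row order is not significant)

After WHERE (3 rows):
orders.id | orders.yr | orders.price
3 | 5 | 9
6 | 8 | 3
1 | 50 | 7
After GROUP BY (3 rows):
orders.price | n
9 | 1
3 | 1
7 | 1

== RESULT ==
orders.price | n
9 | 1
3 | 1
7 | 1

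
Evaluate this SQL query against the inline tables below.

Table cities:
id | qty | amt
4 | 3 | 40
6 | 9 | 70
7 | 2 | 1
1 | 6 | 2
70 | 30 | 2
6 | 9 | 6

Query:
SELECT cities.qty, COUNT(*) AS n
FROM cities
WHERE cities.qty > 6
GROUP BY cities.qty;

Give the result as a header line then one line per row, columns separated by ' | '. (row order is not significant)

== RESULT ==
cities.qty | n
9 | 2
30 | 1

Derivation:
After WHERE (3 rows):
cities.id | cities.qty | cities.amt
6 | 9 | 70
70 | 30 | 2
6 | 9 | 6
After GROUP BY (2 rows):
cities.qty | n
9 | 2
30 | 1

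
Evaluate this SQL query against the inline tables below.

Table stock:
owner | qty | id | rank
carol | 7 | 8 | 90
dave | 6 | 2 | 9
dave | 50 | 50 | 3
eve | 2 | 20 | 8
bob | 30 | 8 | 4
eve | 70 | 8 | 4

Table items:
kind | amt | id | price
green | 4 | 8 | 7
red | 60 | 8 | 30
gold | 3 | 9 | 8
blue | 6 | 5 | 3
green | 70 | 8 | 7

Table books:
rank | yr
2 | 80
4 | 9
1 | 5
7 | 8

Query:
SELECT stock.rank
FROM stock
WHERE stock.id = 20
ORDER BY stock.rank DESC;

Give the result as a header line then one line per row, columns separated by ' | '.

After WHERE (1 rows):
stock.owner | stock.qty | stock.id | stock.rank
eve | 2 | 20 | 8
After SELECT (1 rows):
stock.rank
8
After ORDER BY (1 rows):
stock.rank
8

== RESULT ==
stock.rank
8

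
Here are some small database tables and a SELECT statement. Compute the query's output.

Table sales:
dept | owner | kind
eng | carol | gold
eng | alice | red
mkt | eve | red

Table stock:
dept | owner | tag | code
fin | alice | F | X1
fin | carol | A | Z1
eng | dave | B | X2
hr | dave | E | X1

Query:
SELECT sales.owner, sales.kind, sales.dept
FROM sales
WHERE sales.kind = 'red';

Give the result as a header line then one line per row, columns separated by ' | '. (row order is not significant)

After WHERE (2 rows):
sales.dept | sales.owner | sales.kind
eng | alice | red
mkt | eve | red
After SELECT (2 rows):
sales.owner | sales.kind | sales.dept
alice | red | eng
eve | red | mkt

== RESULT ==
sales.owner | sales.kind | sales.dept
alice | red | eng
eve | red | mkt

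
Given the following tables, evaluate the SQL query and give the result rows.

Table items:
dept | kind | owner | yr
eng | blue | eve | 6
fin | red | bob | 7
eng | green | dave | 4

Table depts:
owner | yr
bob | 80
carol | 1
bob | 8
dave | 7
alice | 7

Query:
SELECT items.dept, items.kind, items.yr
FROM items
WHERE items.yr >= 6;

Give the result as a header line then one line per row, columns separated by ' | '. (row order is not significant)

== RESULT ==
items.dept | items.kind | items.yr
eng | blue | 6
fin | red | 7

Derivation:
After WHERE (2 rows):
items.dept | items.kind | items.owner | items.yr
eng | blue | eve | 6
fin | red | bob | 7
After SELECT (2 rows):
items.dept | items.kind | items.yr
eng | blue | 6
fin | red | 7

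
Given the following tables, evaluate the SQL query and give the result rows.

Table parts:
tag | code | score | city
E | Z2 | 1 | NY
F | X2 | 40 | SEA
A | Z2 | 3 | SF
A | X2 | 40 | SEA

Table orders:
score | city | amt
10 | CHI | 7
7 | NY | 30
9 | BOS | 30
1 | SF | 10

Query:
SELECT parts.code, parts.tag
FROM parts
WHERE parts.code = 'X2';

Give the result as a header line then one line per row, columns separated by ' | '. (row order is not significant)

== RESULT ==
parts.code | parts.tag
X2 | F
X2 | A

Derivation:
After WHERE (2 rows):
parts.tag | parts.code | parts.score | parts.city
F | X2 | 40 | SEA
A | X2 | 40 | SEA
After SELECT (2 rows):
parts.code | parts.tag
X2 | F
X2 | A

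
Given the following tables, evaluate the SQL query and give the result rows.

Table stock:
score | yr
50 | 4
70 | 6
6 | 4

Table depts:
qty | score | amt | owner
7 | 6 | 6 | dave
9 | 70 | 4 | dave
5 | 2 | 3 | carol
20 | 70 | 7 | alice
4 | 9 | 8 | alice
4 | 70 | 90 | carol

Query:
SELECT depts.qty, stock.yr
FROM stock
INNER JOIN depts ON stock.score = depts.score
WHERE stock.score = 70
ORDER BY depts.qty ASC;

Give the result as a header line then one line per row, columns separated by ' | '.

After JOIN depts (4 rows):
stock.score | stock.yr | depts.qty | depts.score | depts.amt | depts.owner
70 | 6 | 9 | 70 | 4 | dave
70 | 6 | 20 | 70 | 7 | alice
70 | 6 | 4 | 70 | 90 | carol
6 | 4 | 7 | 6 | 6 | dave
After WHERE (3 rows):
stock.score | stock.yr | depts.qty | depts.score | depts.amt | depts.owner
70 | 6 | 9 | 70 | 4 | dave
70 | 6 | 20 | 70 | 7 | alice
70 | 6 | 4 | 70 | 90 | carol
After SELECT (3 rows):
depts.qty | stock.yr
9 | 6
20 | 6
4 | 6
After ORDER BY (3 rows):
depts.qty | stock.yr
4 | 6
9 | 6
20 | 6

== RESULT ==
depts.qty | stock.yr
4 | 6
9 | 6
20 | 6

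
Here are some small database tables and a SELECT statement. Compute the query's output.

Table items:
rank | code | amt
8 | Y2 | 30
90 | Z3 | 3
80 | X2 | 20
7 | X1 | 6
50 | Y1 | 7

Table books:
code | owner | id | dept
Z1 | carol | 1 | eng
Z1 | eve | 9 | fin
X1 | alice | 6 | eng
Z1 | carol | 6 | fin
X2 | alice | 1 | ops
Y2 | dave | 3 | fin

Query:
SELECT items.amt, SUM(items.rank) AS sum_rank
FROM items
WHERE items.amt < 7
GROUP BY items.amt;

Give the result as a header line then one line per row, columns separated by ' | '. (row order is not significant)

After WHERE (2 rows):
items.rank | items.code | items.amt
90 | Z3 | 3
7 | X1 | 6
After GROUP BY (2 rows):
items.amt | sum_rank
3 | 90
6 | 7

== RESULT ==
items.amt | sum_rank
3 | 90
6 | 7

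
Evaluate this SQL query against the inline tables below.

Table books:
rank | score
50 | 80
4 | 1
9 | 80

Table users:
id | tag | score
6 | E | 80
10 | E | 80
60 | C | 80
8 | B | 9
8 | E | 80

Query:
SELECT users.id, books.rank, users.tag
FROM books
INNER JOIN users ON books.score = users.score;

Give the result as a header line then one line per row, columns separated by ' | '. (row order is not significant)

After JOIN users (8 rows):
books.rank | books.score | users.id | users.tag | users.score
50 | 80 | 6 | E | 80
50 | 80 | 10 | E | 80
50 | 80 | 60 | C | 80
50 | 80 | 8 | E | 80
9 | 80 | 6 | E | 80
9 | 80 | 10 | E | 80
9 | 80 | 60 | C | 80
9 | 80 | 8 | E | 80
After SELECT (8 rows):
users.id | books.rank | users.tag
6 | 50 | E
10 | 50 | E
60 | 50 | C
8 | 50 | E
6 | 9 | E
10 | 9 | E
60 | 9 | C
8 | 9 | E

== RESULT ==
users.id | books.rank | users.tag
6 | 50 | E
10 | 50 | E
60 | 50 | C
8 | 50 | E
6 | 9 | E
10 | 9 | E
60 | 9 | C
8 | 9 | E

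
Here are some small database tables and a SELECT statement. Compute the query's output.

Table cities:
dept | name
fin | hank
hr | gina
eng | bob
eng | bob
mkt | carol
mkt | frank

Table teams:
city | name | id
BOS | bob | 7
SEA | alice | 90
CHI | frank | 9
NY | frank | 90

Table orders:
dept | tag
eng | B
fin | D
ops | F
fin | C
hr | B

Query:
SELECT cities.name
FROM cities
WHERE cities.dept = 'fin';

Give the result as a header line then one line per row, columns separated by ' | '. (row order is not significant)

After WHERE (1 rows):
cities.dept | cities.name
fin | hank
After SELECT (1 rows):
cities.name
hank

== RESULT ==
cities.name
hank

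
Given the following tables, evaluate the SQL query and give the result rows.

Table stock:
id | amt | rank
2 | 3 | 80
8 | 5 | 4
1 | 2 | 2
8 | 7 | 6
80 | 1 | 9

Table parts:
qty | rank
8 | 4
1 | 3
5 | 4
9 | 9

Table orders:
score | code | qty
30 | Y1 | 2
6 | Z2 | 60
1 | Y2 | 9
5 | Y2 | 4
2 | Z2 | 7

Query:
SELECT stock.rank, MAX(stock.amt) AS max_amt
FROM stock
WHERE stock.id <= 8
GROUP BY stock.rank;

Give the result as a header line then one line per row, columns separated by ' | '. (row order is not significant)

After WHERE (4 rows):
stock.id | stock.amt | stock.rank
2 | 3 | 80
8 | 5 | 4
1 | 2 | 2
8 | 7 | 6
After GROUP BY (4 rows):
stock.rank | max_amt
80 | 3
4 | 5
2 | 2
6 | 7

== RESULT ==
stock.rank | max_amt
80 | 3
4 | 5
2 | 2
6 | 7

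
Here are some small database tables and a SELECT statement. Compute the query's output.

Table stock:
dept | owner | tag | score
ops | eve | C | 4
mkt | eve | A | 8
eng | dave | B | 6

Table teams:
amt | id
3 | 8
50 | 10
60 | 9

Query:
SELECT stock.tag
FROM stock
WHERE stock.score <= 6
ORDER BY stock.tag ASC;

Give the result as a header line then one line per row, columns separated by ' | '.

== RESULT ==
stock.tag
B
C

Derivation:
After WHERE (2 rows):
stock.dept | stock.owner | stock.tag | stock.score
ops | eve | C | 4
eng | dave | B | 6
After SELECT (2 rows):
stock.tag
C
B
After ORDER BY (2 rows):
stock.tag
B
C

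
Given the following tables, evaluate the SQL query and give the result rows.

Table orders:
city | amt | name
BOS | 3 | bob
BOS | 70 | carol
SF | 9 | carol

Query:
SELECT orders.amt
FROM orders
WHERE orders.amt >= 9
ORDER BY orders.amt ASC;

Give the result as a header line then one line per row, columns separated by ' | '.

== RESULT ==
orders.amt
9
70

Derivation:
After WHERE (2 rows):
orders.city | orders.amt | orders.name
BOS | 70 | carol
SF | 9 | carol
After SELECT (2 rows):
orders.amt
70
9
After ORDER BY (2 rows):
orders.amt
9
70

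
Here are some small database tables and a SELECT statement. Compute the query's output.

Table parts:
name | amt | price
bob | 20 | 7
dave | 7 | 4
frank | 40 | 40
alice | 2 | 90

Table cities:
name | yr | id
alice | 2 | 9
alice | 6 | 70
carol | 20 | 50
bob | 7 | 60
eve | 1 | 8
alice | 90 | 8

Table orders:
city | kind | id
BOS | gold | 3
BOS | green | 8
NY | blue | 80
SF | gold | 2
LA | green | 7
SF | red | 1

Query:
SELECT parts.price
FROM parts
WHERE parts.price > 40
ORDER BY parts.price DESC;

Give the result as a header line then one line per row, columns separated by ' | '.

After WHERE (1 rows):
parts.name | parts.amt | parts.price
alice | 2 | 90
After SELECT (1 rows):
parts.price
90
After ORDER BY (1 rows):
parts.price
90

== RESULT ==
parts.price
90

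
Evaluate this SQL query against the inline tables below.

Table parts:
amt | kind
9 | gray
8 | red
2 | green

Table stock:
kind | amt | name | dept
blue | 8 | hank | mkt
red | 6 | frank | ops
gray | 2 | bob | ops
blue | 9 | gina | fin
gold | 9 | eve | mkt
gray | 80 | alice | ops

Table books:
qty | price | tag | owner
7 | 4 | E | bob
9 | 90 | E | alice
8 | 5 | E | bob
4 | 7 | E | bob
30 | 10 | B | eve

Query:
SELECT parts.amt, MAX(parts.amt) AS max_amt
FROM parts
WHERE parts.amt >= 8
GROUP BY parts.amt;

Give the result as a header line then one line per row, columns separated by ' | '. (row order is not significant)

After WHERE (2 rows):
parts.amt | parts.kind
9 | gray
8 | red
After GROUP BY (2 rows):
parts.amt | max_amt
9 | 9
8 | 8

== RESULT ==
parts.amt | max_amt
9 | 9
8 | 8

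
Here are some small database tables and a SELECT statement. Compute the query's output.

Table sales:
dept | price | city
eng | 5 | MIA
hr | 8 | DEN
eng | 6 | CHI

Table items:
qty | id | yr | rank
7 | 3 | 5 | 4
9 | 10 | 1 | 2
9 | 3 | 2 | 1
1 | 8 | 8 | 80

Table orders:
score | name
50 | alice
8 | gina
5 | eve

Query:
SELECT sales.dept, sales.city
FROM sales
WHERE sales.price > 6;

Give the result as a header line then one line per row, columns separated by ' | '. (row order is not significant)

== RESULT ==
sales.dept | sales.city
hr | DEN

Derivation:
After WHERE (1 rows):
sales.dept | sales.price | sales.city
hr | 8 | DEN
After SELECT (1 rows):
sales.dept | sales.city
hr | DEN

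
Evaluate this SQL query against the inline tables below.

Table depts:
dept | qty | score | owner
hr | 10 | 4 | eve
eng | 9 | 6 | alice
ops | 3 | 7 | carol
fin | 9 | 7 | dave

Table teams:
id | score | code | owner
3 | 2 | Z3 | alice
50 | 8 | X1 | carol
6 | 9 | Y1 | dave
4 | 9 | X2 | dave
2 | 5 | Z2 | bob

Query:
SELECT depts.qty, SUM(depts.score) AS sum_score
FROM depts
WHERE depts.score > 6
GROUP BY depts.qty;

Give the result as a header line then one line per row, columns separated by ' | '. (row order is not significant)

After WHERE (2 rows):
depts.dept | depts.qty | depts.score | depts.owner
ops | 3 | 7 | carol
fin | 9 | 7 | dave
After GROUP BY (2 rows):
depts.qty | sum_score
3 | 7
9 | 7

== RESULT ==
depts.qty | sum_score
3 | 7
9 | 7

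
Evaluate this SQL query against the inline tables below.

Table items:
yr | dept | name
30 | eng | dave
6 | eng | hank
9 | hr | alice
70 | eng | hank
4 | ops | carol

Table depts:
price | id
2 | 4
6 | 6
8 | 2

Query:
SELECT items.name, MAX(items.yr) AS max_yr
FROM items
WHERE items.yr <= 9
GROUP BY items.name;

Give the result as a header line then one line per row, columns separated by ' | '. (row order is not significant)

After WHERE (3 rows):
items.yr | items.dept | items.name
6 | eng | hank
9 | hr | alice
4 | ops | carol
After GROUP BY (3 rows):
items.name | max_yr
hank | 6
alice | 9
carol | 4

== RESULT ==
items.name | max_yr
hank | 6
alice | 9
carol | 4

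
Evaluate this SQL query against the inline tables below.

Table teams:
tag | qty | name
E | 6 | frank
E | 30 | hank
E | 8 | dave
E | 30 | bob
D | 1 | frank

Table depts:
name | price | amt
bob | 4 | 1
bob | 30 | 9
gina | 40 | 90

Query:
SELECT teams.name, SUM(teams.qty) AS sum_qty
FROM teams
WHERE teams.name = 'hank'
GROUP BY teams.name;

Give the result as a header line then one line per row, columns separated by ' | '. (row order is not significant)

== RESULT ==
teams.name | sum_qty
hank | 30

Derivation:
After WHERE (1 rows):
teams.tag | teams.qty | teams.name
E | 30 | hank
After GROUP BY (1 rows):
teams.name | sum_qty
hank | 30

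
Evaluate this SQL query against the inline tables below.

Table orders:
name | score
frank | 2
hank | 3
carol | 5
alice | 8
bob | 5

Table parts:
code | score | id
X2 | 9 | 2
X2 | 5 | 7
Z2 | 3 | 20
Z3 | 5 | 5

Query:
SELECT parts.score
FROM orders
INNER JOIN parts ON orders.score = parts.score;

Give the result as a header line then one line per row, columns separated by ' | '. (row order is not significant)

After JOIN parts (5 rows):
orders.name | orders.score | parts.code | parts.score | parts.id
hank | 3 | Z2 | 3 | 20
carol | 5 | X2 | 5 | 7
carol | 5 | Z3 | 5 | 5
bob | 5 | X2 | 5 | 7
bob | 5 | Z3 | 5 | 5
After SELECT (5 rows):
parts.score
3
5
5
5
5

== RESULT ==
parts.score
3
5
5
5
5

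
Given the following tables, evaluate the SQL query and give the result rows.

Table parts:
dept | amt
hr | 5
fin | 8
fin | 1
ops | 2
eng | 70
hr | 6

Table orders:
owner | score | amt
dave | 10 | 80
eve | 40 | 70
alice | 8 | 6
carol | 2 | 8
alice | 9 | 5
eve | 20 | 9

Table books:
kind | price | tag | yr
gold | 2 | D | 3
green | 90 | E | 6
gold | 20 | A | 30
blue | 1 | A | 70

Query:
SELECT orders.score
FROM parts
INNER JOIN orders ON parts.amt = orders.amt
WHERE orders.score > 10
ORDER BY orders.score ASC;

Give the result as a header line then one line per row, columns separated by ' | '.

== RESULT ==
orders.score
40

Derivation:
After JOIN orders (4 rows):
parts.dept | parts.amt | orders.owner | orders.score | orders.amt
hr | 5 | alice | 9 | 5
fin | 8 | carol | 2 | 8
eng | 70 | eve | 40 | 70
hr | 6 | alice | 8 | 6
After WHERE (1 rows):
parts.dept | parts.amt | orders.owner | orders.score | orders.amt
eng | 70 | eve | 40 | 70
After SELECT (1 rows):
orders.score
40
After ORDER BY (1 rows):
orders.score
40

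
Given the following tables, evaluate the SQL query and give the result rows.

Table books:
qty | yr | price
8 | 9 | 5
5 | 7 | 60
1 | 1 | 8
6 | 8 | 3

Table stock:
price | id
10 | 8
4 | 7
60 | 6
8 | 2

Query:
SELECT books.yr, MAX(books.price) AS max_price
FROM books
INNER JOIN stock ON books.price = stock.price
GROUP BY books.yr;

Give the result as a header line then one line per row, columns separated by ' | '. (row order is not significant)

After JOIN stock (2 rows):
books.qty | books.yr | books.price | stock.price | stock.id
5 | 7 | 60 | 60 | 6
1 | 1 | 8 | 8 | 2
After GROUP BY (2 rows):
books.yr | max_price
7 | 60
1 | 8

== RESULT ==
books.yr | max_price
7 | 60
1 | 8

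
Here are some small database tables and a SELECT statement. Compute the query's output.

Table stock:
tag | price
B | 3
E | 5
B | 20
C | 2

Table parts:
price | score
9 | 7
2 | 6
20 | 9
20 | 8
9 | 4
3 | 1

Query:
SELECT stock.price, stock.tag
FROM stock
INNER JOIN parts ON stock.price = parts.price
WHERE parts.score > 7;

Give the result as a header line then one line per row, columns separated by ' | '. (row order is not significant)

After JOIN parts (4 rows):
stock.tag | stock.price | parts.price | parts.score
B | 3 | 3 | 1
B | 20 | 20 | 9
B | 20 | 20 | 8
C | 2 | 2 | 6
After WHERE (2 rows):
stock.tag | stock.price | parts.price | parts.score
B | 20 | 20 | 9
B | 20 | 20 | 8
After SELECT (2 rows):
stock.price | stock.tag
20 | B
20 | B

== RESULT ==
stock.price | stock.tag
20 | B
20 | B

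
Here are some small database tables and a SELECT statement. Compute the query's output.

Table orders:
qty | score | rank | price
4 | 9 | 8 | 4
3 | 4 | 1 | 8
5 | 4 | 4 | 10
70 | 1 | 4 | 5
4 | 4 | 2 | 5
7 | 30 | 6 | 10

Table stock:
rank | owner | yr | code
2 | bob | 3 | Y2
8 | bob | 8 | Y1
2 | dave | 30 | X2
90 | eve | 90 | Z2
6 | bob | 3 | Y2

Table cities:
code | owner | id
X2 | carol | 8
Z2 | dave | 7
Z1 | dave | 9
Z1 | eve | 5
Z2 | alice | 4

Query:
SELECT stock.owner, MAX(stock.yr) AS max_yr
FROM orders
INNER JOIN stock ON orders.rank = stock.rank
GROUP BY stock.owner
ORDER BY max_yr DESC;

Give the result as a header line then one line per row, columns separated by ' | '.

After JOIN stock (4 rows):
orders.qty | orders.score | orders.rank | orders.price | stock.rank | stock.owner | stock.yr | stock.code
4 | 9 | 8 | 4 | 8 | bob | 8 | Y1
4 | 4 | 2 | 5 | 2 | bob | 3 | Y2
4 | 4 | 2 | 5 | 2 | dave | 30 | X2
7 | 30 | 6 | 10 | 6 | bob | 3 | Y2
After GROUP BY (2 rows):
stock.owner | max_yr
bob | 8
dave | 30
After ORDER BY (2 rows):
stock.owner | max_yr
dave | 30
bob | 8

== RESULT ==
stock.owner | max_yr
dave | 30
bob | 8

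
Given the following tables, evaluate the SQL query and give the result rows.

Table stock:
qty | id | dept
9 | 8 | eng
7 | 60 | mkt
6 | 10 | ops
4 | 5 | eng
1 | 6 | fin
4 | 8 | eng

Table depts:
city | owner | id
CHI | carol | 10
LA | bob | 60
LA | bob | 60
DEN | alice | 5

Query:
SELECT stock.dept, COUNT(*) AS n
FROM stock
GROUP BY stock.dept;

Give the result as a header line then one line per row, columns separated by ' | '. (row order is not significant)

After GROUP BY (4 rows):
stock.dept | n
eng | 3
mkt | 1
ops | 1
fin | 1

== RESULT ==
stock.dept | n
eng | 3
mkt | 1
ops | 1
fin | 1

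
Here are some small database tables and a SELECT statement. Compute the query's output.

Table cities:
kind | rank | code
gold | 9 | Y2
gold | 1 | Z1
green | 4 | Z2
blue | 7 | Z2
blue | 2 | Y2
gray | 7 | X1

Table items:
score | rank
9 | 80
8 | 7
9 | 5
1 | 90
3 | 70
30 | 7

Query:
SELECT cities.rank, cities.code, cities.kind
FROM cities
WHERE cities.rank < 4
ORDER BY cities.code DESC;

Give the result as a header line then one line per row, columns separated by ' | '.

After WHERE (2 rows):
cities.kind | cities.rank | cities.code
gold | 1 | Z1
blue | 2 | Y2
After SELECT (2 rows):
cities.rank | cities.code | cities.kind
1 | Z1 | gold
2 | Y2 | blue
After ORDER BY (2 rows):
cities.rank | cities.code | cities.kind
1 | Z1 | gold
2 | Y2 | blue

== RESULT ==
cities.rank | cities.code | cities.kind
1 | Z1 | gold
2 | Y2 | blue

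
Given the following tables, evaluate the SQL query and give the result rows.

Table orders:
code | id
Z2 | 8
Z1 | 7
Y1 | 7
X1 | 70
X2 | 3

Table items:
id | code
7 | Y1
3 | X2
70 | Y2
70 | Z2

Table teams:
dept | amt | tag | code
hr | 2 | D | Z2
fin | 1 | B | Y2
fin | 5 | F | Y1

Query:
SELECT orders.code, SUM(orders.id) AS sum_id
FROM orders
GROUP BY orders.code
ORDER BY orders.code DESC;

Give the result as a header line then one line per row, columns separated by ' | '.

== RESULT ==
orders.code | sum_id
Z2 | 8
Z1 | 7
Y1 | 7
X2 | 3
X1 | 70

Derivation:
After GROUP BY (5 rows):
orders.code | sum_id
Z2 | 8
Z1 | 7
Y1 | 7
X1 | 70
X2 | 3
After ORDER BY (5 rows):
orders.code | sum_id
Z2 | 8
Z1 | 7
Y1 | 7
X2 | 3
X1 | 70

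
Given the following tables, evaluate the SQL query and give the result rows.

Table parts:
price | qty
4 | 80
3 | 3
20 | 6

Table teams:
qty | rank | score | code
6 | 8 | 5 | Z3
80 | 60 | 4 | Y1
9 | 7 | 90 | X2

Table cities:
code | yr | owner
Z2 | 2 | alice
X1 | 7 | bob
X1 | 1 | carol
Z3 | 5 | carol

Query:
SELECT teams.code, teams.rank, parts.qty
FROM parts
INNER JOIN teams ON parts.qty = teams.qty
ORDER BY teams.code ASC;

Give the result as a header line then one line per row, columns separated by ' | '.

After JOIN teams (2 rows):
parts.price | parts.qty | teams.qty | teams.rank | teams.score | teams.code
4 | 80 | 80 | 60 | 4 | Y1
20 | 6 | 6 | 8 | 5 | Z3
After SELECT (2 rows):
teams.code | teams.rank | parts.qty
Y1 | 60 | 80
Z3 | 8 | 6
After ORDER BY (2 rows):
teams.code | teams.rank | parts.qty
Y1 | 60 | 80
Z3 | 8 | 6

== RESULT ==
teams.code | teams.rank | parts.qty
Y1 | 60 | 80
Z3 | 8 | 6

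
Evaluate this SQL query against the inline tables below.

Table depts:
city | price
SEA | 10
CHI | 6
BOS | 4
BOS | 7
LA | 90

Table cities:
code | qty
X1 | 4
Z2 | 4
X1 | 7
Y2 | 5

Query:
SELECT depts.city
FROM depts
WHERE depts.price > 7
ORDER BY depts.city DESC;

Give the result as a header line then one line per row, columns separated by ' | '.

== RESULT ==
depts.city
SEA
LA

Derivation:
After WHERE (2 rows):
depts.city | depts.price
SEA | 10
LA | 90
After SELECT (2 rows):
depts.city
SEA
LA
After ORDER BY (2 rows):
depts.city
SEA
LA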